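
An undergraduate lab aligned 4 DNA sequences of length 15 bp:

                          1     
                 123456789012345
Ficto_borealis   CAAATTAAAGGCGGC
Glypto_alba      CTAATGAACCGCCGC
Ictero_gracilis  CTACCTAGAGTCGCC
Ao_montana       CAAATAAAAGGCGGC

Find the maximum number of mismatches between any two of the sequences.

9

Pairwise Hamming distances:
  Ficto_borealis vs Glypto_alba: 5
  Ficto_borealis vs Ictero_gracilis: 6
  Ficto_borealis vs Ao_montana: 1
  Glypto_alba vs Ictero_gracilis: 9
  Glypto_alba vs Ao_montana: 5
  Ictero_gracilis vs Ao_montana: 7
The largest is 9, between Glypto_alba and Ictero_gracilis.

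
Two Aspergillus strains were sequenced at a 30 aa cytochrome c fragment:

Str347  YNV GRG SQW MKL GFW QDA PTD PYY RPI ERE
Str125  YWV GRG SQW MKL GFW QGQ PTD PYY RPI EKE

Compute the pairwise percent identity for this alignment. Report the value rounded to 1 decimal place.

The sequences differ at positions 2 (N/W), 17 (D/G), 18 (A/Q), 29 (R/K).
26 of the 30 sites match, so the percent identity is 26/30 × 100 = 86.7%.

86.7%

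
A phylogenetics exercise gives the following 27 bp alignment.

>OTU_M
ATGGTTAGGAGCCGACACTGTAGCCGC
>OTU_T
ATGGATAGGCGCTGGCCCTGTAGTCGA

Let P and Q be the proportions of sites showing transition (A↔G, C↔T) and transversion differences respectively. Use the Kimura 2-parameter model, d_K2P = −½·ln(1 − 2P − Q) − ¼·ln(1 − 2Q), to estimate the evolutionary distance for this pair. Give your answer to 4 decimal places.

The sequences differ at positions 5 (T/A, transversion), 10 (A/C, transversion), 13 (C/T, transition), 15 (A/G, transition), 17 (A/C, transversion), 24 (C/T, transition), 27 (C/A, transversion).
Of the 7 differences, 3 transitions and 4 transversions over 27 sites: P = 3/27 = 0.111111, Q = 4/27 = 0.148148.
d = −0.5·ln(0.629630) − 0.25·ln(0.703704) = −0.5·(-0.462623) − 0.25·(-0.351397) = 0.3192.

0.3192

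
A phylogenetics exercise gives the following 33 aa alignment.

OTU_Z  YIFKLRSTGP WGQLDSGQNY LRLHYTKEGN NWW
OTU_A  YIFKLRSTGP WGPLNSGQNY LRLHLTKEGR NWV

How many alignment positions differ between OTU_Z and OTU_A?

Mismatches occur at site 13 (Q→P), site 15 (D→N), site 25 (Y→L), site 30 (N→R), site 33 (W→V).
That gives 5 mismatches out of 33 aligned sites, so the Hamming distance is 5.

5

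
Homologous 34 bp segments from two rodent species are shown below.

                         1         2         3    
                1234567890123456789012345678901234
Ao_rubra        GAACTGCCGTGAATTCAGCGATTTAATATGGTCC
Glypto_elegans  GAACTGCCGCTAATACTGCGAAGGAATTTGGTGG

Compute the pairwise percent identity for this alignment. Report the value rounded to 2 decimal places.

Mismatches occur at site 10 (T↔C), site 11 (G↔T), site 15 (T↔A), site 17 (A↔T), site 22 (T↔A), site 23 (T↔G), site 24 (T↔G), site 28 (A↔T), site 33 (C↔G), site 34 (C↔G).
24 of the 34 sites match, so the percent identity is 24/34 × 100 = 70.59%.

70.59%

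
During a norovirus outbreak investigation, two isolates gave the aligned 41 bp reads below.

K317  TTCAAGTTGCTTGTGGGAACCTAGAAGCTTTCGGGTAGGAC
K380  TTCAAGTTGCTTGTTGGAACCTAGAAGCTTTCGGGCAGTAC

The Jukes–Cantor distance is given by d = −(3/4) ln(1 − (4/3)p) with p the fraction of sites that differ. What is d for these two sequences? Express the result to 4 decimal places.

Differing sites — 15:G/T; 36:T/C; 39:G/T.
p = 3/41 = 0.073171.
d = −0.75 · ln(1 − (4/3)·0.073171) = −0.75 · ln(0.902439) = −0.75 · (-0.102654) = 0.0770.

0.0770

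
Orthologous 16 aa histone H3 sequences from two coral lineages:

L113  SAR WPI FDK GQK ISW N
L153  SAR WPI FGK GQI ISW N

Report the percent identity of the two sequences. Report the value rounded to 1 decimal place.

87.5%

Differing sites — 8:D/G; 12:K/I.
14 of the 16 sites match, so the percent identity is 14/16 × 100 = 87.5%.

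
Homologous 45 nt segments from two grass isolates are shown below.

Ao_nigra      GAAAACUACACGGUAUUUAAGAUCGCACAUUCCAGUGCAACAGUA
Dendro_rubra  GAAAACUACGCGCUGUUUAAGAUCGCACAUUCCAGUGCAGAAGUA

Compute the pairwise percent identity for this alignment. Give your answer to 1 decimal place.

The sequences differ at positions 10 (A/G), 13 (G/C), 15 (A/G), 40 (A/G), 41 (C/A).
40 of the 45 sites match, so the percent identity is 40/45 × 100 = 88.9%.

88.9%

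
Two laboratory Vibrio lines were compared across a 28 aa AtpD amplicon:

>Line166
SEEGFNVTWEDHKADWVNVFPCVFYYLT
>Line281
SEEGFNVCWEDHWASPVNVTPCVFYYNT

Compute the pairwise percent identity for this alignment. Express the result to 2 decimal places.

78.57%

Mismatches occur at site 8 (T/C), site 13 (K/W), site 15 (D/S), site 16 (W/P), site 20 (F/T), site 27 (L/N).
22 of the 28 sites match, so the percent identity is 22/28 × 100 = 78.57%.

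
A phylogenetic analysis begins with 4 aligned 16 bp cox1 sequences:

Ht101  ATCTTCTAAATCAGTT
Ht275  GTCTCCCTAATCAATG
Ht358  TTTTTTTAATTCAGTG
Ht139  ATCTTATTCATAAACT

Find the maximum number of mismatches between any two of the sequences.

Pairwise Hamming distances:
  Ht101 vs Ht275: 6
  Ht101 vs Ht358: 5
  Ht101 vs Ht139: 6
  Ht275 vs Ht358: 8
  Ht275 vs Ht139: 8
  Ht358 vs Ht139: 10
The largest is 10, between Ht358 and Ht139.

10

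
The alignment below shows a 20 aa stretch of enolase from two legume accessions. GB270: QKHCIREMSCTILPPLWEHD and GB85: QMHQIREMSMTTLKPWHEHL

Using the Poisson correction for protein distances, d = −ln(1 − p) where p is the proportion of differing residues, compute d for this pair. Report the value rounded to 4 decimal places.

0.5108

Mismatches occur at site 2 (K↔M), site 4 (C↔Q), site 10 (C↔M), site 12 (I↔T), site 14 (P↔K), site 16 (L↔W), site 17 (W↔H), site 20 (D↔L).
p = 8/20 = 0.400000.
d = −ln(1 − 0.400000) = −ln(0.600000) = 0.5108.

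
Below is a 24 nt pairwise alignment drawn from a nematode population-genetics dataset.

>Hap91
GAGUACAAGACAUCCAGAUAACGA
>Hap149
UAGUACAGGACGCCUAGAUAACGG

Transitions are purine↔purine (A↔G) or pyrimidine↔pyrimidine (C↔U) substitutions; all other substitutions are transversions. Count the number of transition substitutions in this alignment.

Mismatches occur at site 1 (G→U, transversion), site 8 (A→G, transition), site 12 (A→G, transition), site 13 (U→C, transition), site 15 (C→U, transition), site 24 (A→G, transition).
Of the 6 differences, 5 transitions and 1 transversion, so the answer is 5.

5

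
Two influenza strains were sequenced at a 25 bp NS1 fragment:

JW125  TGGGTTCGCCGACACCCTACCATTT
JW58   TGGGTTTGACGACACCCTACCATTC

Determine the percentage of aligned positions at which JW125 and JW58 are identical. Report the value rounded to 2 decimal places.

88.00%

Differing sites — 7:C/T; 9:C/A; 25:T/C.
22 of the 25 sites match, so the percent identity is 22/25 × 100 = 88.00%.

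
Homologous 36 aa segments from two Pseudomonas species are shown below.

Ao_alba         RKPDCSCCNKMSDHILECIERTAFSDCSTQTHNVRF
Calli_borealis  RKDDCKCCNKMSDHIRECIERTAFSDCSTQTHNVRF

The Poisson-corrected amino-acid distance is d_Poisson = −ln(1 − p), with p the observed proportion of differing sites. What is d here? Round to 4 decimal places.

0.0870

The sequences differ at positions 3 (P/D), 6 (S/K), 16 (L/R).
p = 3/36 = 0.083333.
d = −ln(1 − 0.083333) = −ln(0.916667) = 0.0870.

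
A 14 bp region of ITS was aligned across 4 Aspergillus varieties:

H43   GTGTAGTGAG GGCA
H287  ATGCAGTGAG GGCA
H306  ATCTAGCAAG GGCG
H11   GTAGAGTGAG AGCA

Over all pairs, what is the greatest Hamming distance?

7

Pairwise Hamming distances:
  H43 vs H287: 2
  H43 vs H306: 5
  H43 vs H11: 3
  H287 vs H306: 5
  H287 vs H11: 4
  H306 vs H11: 7
The largest is 7, between H306 and H11.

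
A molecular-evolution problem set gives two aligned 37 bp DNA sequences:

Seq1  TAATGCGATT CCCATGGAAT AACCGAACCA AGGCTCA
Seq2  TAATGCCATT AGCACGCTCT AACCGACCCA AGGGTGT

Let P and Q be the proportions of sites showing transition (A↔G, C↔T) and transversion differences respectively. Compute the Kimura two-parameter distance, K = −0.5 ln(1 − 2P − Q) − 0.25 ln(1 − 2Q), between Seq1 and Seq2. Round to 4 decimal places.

0.3904

Differing sites — 7:G/C (Tv); 11:C/A (Tv); 12:C/G (Tv); 15:T/C (Ti); 17:G/C (Tv); 18:A/T (Tv); 19:A/C (Tv); 27:A/C (Tv); 34:C/G (Tv); 36:C/G (Tv); 37:A/T (Tv).
Of the 11 differences, 1 transition and 10 transversions over 37 sites: P = 1/37 = 0.027027, Q = 10/37 = 0.270270.
d = −0.5·ln(0.675676) − 0.25·ln(0.459460) = −0.5·(-0.392042) − 0.25·(-0.777703) = 0.3904.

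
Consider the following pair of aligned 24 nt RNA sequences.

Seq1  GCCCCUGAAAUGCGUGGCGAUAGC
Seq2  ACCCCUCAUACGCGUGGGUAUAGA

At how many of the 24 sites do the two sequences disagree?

7

Mismatches occur at site 1 (G↔A), site 7 (G↔C), site 9 (A↔U), site 11 (U↔C), site 18 (C↔G), site 19 (G↔U), site 24 (C↔A).
That gives 7 mismatches out of 24 aligned sites, so the Hamming distance is 7.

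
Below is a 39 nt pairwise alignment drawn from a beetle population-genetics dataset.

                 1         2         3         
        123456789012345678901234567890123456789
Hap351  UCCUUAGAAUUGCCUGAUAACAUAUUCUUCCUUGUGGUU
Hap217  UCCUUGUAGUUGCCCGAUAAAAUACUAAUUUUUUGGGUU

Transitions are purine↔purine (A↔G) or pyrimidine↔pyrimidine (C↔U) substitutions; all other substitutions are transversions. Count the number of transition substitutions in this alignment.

6

The sequences differ at positions 6 (A/G, transition), 7 (G/U, transversion), 9 (A/G, transition), 15 (U/C, transition), 21 (C/A, transversion), 25 (U/C, transition), 27 (C/A, transversion), 28 (U/A, transversion), 30 (C/U, transition), 31 (C/U, transition), 34 (G/U, transversion), 35 (U/G, transversion).
Of the 12 differences, 6 transitions and 6 transversions, so the answer is 6.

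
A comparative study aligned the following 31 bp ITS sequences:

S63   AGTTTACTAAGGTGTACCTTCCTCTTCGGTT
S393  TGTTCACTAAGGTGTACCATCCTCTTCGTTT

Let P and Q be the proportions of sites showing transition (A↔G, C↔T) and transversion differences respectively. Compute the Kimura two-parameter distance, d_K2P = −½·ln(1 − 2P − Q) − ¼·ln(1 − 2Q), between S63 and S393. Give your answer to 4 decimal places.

Mismatches occur at site 1 (A↔T, transversion), site 5 (T↔C, transition), site 19 (T↔A, transversion), site 29 (G↔T, transversion).
Of the 4 differences, 1 transition and 3 transversions over 31 sites: P = 1/31 = 0.032258, Q = 3/31 = 0.096774.
d = −0.5·ln(0.838710) − 0.25·ln(0.806452) = −0.5·(-0.175890) − 0.25·(-0.215111) = 0.1417.

0.1417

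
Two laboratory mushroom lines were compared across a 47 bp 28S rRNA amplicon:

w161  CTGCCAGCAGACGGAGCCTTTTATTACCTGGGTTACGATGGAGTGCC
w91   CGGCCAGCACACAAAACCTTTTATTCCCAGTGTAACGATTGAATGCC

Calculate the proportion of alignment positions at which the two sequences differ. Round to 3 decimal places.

The sequences differ at positions 2 (T/G), 10 (G/C), 13 (G/A), 14 (G/A), 16 (G/A), 26 (A/C), 29 (T/A), 31 (G/T), 34 (T/A), 40 (G/T), 43 (G/A).
There are 11 differences over 47 sites, so p = 11/47 = 0.234.

0.234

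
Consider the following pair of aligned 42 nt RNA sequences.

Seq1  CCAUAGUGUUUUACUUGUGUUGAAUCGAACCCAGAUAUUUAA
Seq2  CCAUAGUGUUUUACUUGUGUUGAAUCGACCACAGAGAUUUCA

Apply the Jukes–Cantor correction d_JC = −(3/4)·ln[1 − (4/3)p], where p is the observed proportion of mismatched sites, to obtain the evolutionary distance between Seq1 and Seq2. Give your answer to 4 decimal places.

0.1019

Mismatches occur at site 29 (A↔C), site 31 (C↔A), site 36 (U↔G), site 41 (A↔C).
p = 4/42 = 0.095238.
d = −0.75 · ln(1 − (4/3)·0.095238) = −0.75 · ln(0.873016) = −0.75 · (-0.135801) = 0.1019.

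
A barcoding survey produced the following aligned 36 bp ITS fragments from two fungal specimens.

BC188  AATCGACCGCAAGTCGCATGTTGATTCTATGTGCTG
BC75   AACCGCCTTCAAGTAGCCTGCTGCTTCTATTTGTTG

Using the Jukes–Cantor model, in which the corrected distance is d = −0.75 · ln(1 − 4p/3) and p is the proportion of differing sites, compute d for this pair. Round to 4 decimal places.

Differing sites — 3:T/C; 6:A/C; 8:C/T; 9:G/T; 15:C/A; 18:A/C; 21:T/C; 24:A/C; 31:G/T; 34:C/T.
p = 10/36 = 0.277778.
d = −0.75 · ln(1 − (4/3)·0.277778) = −0.75 · ln(0.629629) = −0.75 · (-0.462625) = 0.3470.

0.3470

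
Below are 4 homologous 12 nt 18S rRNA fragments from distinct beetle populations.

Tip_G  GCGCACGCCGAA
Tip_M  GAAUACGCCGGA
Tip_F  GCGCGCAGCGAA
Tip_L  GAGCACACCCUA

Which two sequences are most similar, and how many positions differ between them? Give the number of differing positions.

3

Pairwise Hamming distances:
  Tip_G vs Tip_M: 4
  Tip_G vs Tip_F: 3
  Tip_G vs Tip_L: 4
  Tip_M vs Tip_F: 7
  Tip_M vs Tip_L: 5
  Tip_F vs Tip_L: 5
The smallest is 3, between Tip_G and Tip_F.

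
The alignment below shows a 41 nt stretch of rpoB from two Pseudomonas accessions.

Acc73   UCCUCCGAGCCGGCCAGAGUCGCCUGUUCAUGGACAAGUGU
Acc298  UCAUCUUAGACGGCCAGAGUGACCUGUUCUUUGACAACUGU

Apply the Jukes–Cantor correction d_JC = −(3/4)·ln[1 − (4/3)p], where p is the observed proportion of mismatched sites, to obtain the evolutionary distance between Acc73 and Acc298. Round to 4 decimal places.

The sequences differ at positions 3 (C/A), 6 (C/U), 7 (G/U), 10 (C/A), 21 (C/G), 22 (G/A), 30 (A/U), 32 (G/U), 38 (G/C).
p = 9/41 = 0.219512.
d = −0.75 · ln(1 − (4/3)·0.219512) = −0.75 · ln(0.707317) = −0.75 · (-0.346276) = 0.2597.

0.2597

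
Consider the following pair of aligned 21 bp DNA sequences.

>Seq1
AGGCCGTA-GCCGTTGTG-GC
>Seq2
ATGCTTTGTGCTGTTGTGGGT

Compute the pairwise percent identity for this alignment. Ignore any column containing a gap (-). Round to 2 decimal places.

68.42%

Excluding the 2 gap columns leaves 19 comparable sites.
The sequences differ at positions 2 (G/T), 5 (C/T), 6 (G/T), 8 (A/G), 12 (C/T), 21 (C/T).
13 of the 19 comparable sites match, so the percent identity is 13/19 × 100 = 68.42%.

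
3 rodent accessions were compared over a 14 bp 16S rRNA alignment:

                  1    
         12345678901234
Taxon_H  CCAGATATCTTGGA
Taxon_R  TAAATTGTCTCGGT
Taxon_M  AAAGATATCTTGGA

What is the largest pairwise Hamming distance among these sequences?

7

Pairwise Hamming distances:
  Taxon_H vs Taxon_R: 7
  Taxon_H vs Taxon_M: 2
  Taxon_R vs Taxon_M: 6
The largest is 7, between Taxon_H and Taxon_R.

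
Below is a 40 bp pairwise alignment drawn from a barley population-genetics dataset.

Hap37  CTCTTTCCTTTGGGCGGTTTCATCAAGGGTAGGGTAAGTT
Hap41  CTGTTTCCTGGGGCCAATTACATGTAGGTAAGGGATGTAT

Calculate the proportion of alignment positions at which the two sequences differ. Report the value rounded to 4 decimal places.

0.4000

Differing sites — 3:C/G; 10:T/G; 11:T/G; 14:G/C; 16:G/A; 17:G/A; 20:T/A; 24:C/G; 25:A/T; 29:G/T; 30:T/A; 35:T/A; 36:A/T; 37:A/G; 38:G/T; 39:T/A.
There are 16 differences over 40 sites, so p = 16/40 = 0.4000.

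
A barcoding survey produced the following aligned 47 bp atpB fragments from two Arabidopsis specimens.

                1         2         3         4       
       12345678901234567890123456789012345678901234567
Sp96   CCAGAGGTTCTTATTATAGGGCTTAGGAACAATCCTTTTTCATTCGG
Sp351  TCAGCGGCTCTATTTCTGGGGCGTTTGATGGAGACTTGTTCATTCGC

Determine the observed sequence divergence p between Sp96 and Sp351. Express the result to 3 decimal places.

0.362

The sequences differ at positions 1 (C/T), 5 (A/C), 8 (T/C), 12 (T/A), 13 (A/T), 16 (A/C), 18 (A/G), 23 (T/G), 25 (A/T), 26 (G/T), 29 (A/T), 30 (C/G), 31 (A/G), 33 (T/G), 34 (C/A), 38 (T/G), 47 (G/C).
There are 17 differences over 47 sites, so p = 17/47 = 0.362.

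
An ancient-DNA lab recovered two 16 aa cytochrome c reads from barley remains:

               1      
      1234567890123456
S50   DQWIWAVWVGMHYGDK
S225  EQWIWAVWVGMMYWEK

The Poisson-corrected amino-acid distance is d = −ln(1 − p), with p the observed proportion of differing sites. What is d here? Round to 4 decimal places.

Differing sites — 1:D/E; 12:H/M; 14:G/W; 15:D/E.
p = 4/16 = 0.250000.
d = −ln(1 − 0.250000) = −ln(0.750000) = 0.2877.

0.2877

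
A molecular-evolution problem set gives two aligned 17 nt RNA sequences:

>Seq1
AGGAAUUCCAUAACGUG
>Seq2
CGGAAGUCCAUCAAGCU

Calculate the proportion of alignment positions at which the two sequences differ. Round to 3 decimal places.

Differing sites — 1:A/C; 6:U/G; 12:A/C; 14:C/A; 16:U/C; 17:G/U.
There are 6 differences over 17 sites, so p = 6/17 = 0.353.

0.353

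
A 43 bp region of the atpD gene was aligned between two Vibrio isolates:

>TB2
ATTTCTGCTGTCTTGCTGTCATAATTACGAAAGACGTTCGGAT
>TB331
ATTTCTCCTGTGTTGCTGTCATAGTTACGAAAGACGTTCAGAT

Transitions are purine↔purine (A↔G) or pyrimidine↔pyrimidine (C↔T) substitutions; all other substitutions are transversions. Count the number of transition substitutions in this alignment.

The sequences differ at positions 7 (G/C, transversion), 12 (C/G, transversion), 24 (A/G, transition), 40 (G/A, transition).
Of the 4 differences, 2 transitions and 2 transversions, so the answer is 2.

2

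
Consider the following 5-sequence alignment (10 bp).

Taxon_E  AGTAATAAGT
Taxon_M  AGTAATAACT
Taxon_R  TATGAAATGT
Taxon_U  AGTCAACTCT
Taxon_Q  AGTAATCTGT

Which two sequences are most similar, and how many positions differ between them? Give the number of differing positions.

1

Pairwise Hamming distances:
  Taxon_E vs Taxon_M: 1
  Taxon_E vs Taxon_R: 5
  Taxon_E vs Taxon_U: 5
  Taxon_E vs Taxon_Q: 2
  Taxon_M vs Taxon_R: 6
  Taxon_M vs Taxon_U: 4
  Taxon_M vs Taxon_Q: 3
  Taxon_R vs Taxon_U: 5
  Taxon_R vs Taxon_Q: 5
  Taxon_U vs Taxon_Q: 3
The smallest is 1, between Taxon_E and Taxon_M.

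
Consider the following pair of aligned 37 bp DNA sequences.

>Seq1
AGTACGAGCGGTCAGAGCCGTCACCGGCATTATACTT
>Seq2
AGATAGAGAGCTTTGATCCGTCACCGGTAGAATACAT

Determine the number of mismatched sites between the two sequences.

Differing sites — 3:T/A; 4:A/T; 5:C/A; 9:C/A; 11:G/C; 13:C/T; 14:A/T; 17:G/T; 28:C/T; 30:T/G; 31:T/A; 36:T/A.
That gives 12 mismatches out of 37 aligned sites, so the Hamming distance is 12.

12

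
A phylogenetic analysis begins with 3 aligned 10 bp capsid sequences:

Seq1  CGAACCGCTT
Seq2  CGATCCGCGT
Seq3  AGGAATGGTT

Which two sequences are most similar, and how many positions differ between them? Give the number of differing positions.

2

Pairwise Hamming distances:
  Seq1 vs Seq2: 2
  Seq1 vs Seq3: 5
  Seq2 vs Seq3: 7
The smallest is 2, between Seq1 and Seq2.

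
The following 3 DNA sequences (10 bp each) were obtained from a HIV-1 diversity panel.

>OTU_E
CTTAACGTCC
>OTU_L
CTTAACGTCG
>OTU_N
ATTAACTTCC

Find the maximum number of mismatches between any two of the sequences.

Pairwise Hamming distances:
  OTU_E vs OTU_L: 1
  OTU_E vs OTU_N: 2
  OTU_L vs OTU_N: 3
The largest is 3, between OTU_L and OTU_N.

3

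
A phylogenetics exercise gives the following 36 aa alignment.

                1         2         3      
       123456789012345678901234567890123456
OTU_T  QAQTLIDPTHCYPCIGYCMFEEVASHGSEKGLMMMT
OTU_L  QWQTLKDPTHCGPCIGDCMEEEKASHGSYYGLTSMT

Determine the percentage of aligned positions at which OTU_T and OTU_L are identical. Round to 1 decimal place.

72.2%

Mismatches occur at site 2 (A→W), site 6 (I→K), site 12 (Y→G), site 17 (Y→D), site 20 (F→E), site 23 (V→K), site 29 (E→Y), site 30 (K→Y), site 33 (M→T), site 34 (M→S).
26 of the 36 sites match, so the percent identity is 26/36 × 100 = 72.2%.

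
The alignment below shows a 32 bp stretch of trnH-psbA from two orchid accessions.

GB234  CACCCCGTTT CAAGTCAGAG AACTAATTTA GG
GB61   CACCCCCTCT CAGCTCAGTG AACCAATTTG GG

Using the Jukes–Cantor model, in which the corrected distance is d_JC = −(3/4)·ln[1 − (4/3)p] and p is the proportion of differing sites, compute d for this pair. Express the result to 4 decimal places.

0.2586

Differing sites — 7:G/C; 9:T/C; 13:A/G; 14:G/C; 19:A/T; 24:T/C; 30:A/G.
p = 7/32 = 0.218750.
d = −0.75 · ln(1 − (4/3)·0.218750) = −0.75 · ln(0.708333) = −0.75 · (-0.344841) = 0.2586.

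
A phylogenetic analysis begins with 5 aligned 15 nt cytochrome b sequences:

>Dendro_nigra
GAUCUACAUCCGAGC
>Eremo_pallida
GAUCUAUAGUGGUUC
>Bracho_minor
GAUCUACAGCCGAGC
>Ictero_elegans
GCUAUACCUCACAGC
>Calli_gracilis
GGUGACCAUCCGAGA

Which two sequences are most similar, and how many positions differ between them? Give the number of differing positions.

Pairwise Hamming distances:
  Dendro_nigra vs Eremo_pallida: 6
  Dendro_nigra vs Bracho_minor: 1
  Dendro_nigra vs Ictero_elegans: 5
  Dendro_nigra vs Calli_gracilis: 5
  Eremo_pallida vs Bracho_minor: 5
  Eremo_pallida vs Ictero_elegans: 10
  Eremo_pallida vs Calli_gracilis: 11
  Bracho_minor vs Ictero_elegans: 6
  Bracho_minor vs Calli_gracilis: 6
  Ictero_elegans vs Calli_gracilis: 8
The smallest is 1, between Dendro_nigra and Bracho_minor.

1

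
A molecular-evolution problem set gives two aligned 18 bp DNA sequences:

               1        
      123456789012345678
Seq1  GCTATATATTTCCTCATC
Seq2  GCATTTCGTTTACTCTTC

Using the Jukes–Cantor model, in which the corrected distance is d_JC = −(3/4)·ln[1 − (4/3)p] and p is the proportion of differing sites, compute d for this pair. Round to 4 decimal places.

0.5482

Differing sites — 3:T/A; 4:A/T; 6:A/T; 7:T/C; 8:A/G; 12:C/A; 16:A/T.
p = 7/18 = 0.388889.
d = −0.75 · ln(1 − (4/3)·0.388889) = −0.75 · ln(0.481481) = −0.75 · (-0.730889) = 0.5482.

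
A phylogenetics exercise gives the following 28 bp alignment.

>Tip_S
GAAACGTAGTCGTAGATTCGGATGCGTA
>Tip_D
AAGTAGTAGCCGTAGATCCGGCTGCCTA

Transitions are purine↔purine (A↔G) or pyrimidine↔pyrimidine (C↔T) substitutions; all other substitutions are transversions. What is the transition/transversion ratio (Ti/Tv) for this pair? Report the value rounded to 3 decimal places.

1.000

Differing sites — 1:G/A (Ti); 3:A/G (Ti); 4:A/T (Tv); 5:C/A (Tv); 10:T/C (Ti); 18:T/C (Ti); 22:A/C (Tv); 26:G/C (Tv).
Of the 8 differences, 4 transitions and 4 transversions, so Ti/Tv = 4/4 = 1.000.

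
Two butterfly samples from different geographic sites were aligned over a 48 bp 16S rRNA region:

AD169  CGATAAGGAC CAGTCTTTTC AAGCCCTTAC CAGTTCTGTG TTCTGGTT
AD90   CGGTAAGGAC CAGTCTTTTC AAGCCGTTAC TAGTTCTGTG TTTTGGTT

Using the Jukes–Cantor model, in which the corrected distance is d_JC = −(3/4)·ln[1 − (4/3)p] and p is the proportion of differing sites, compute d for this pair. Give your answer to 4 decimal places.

Differing sites — 3:A/G; 26:C/G; 31:C/T; 43:C/T.
p = 4/48 = 0.083333.
d = −0.75 · ln(1 − (4/3)·0.083333) = −0.75 · ln(0.888889) = −0.75 · (-0.117783) = 0.0883.

0.0883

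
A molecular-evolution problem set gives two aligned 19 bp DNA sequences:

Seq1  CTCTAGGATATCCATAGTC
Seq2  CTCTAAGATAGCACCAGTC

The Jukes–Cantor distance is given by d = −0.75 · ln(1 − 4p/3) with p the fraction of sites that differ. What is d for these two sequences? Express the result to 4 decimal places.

0.3241

Mismatches occur at site 6 (G/A), site 11 (T/G), site 13 (C/A), site 14 (A/C), site 15 (T/C).
p = 5/19 = 0.263158.
d = −0.75 · ln(1 − (4/3)·0.263158) = −0.75 · ln(0.649123) = −0.75 · (-0.432133) = 0.3241.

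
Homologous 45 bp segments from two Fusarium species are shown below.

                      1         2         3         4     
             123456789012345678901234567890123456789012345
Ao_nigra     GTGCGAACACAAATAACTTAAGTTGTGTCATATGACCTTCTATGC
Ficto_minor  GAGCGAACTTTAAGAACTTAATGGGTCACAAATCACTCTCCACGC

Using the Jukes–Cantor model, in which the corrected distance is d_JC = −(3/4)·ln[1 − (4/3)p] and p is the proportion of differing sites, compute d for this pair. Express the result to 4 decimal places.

Differing sites — 2:T/A; 9:A/T; 10:C/T; 11:A/T; 14:T/G; 22:G/T; 23:T/G; 24:T/G; 27:G/C; 28:T/A; 31:T/A; 34:G/C; 37:C/T; 38:T/C; 41:T/C; 43:T/C.
p = 16/45 = 0.355556.
d = −0.75 · ln(1 − (4/3)·0.355556) = −0.75 · ln(0.525925) = −0.75 · (-0.642597) = 0.4819.

0.4819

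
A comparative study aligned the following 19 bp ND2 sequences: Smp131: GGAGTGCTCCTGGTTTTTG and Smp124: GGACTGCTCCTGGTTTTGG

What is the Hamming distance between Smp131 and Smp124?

2

The sequences differ at positions 4 (G/C), 18 (T/G).
That gives 2 mismatches out of 19 aligned sites, so the Hamming distance is 2.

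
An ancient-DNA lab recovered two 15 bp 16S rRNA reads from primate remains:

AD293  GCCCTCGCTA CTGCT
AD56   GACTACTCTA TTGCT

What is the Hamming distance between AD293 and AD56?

The sequences differ at positions 2 (C/A), 4 (C/T), 5 (T/A), 7 (G/T), 11 (C/T).
That gives 5 mismatches out of 15 aligned sites, so the Hamming distance is 5.

5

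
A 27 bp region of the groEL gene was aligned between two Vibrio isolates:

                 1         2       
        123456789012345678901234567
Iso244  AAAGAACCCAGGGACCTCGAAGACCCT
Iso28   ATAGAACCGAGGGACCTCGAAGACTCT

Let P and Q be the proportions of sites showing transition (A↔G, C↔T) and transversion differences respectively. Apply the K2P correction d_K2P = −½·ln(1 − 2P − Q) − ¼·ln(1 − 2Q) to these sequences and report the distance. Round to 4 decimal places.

Mismatches occur at site 2 (A→T, transversion), site 9 (C→G, transversion), site 25 (C→T, transition).
Of the 3 differences, 1 transition and 2 transversions over 27 sites: P = 1/27 = 0.037037, Q = 2/27 = 0.074074.
d = −0.5·ln(0.851852) − 0.25·ln(0.851852) = −0.5·(-0.160342) − 0.25·(-0.160342) = 0.1203.

0.1203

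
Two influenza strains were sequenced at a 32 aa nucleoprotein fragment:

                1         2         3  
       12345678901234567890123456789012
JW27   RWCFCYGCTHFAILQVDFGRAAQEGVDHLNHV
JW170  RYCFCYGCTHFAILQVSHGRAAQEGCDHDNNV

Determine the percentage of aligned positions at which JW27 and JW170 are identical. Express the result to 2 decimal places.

Mismatches occur at site 2 (W/Y), site 17 (D/S), site 18 (F/H), site 26 (V/C), site 29 (L/D), site 31 (H/N).
26 of the 32 sites match, so the percent identity is 26/32 × 100 = 81.25%.

81.25%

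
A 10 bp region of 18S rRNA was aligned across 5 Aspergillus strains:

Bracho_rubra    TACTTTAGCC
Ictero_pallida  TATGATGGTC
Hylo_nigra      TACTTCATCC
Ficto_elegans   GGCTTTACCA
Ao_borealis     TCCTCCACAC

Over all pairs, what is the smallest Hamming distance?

2

Pairwise Hamming distances:
  Bracho_rubra vs Ictero_pallida: 5
  Bracho_rubra vs Hylo_nigra: 2
  Bracho_rubra vs Ficto_elegans: 4
  Bracho_rubra vs Ao_borealis: 5
  Ictero_pallida vs Hylo_nigra: 7
  Ictero_pallida vs Ficto_elegans: 9
  Ictero_pallida vs Ao_borealis: 8
  Hylo_nigra vs Ficto_elegans: 5
  Hylo_nigra vs Ao_borealis: 4
  Ficto_elegans vs Ao_borealis: 6
The smallest is 2, between Bracho_rubra and Hylo_nigra.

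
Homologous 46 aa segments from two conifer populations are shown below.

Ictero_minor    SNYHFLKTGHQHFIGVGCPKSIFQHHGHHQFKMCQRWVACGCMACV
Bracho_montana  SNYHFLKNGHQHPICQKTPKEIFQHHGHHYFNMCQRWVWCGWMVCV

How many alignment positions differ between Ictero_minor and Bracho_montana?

Differing sites — 8:T/N; 13:F/P; 15:G/C; 16:V/Q; 17:G/K; 18:C/T; 21:S/E; 30:Q/Y; 32:K/N; 39:A/W; 42:C/W; 44:A/V.
That gives 12 mismatches out of 46 aligned sites, so the Hamming distance is 12.

12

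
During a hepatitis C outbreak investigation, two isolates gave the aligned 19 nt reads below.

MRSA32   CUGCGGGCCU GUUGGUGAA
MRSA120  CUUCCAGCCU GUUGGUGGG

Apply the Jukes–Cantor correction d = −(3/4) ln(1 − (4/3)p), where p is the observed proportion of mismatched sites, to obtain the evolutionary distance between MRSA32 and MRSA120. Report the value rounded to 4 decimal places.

Differing sites — 3:G/U; 5:G/C; 6:G/A; 18:A/G; 19:A/G.
p = 5/19 = 0.263158.
d = −0.75 · ln(1 − (4/3)·0.263158) = −0.75 · ln(0.649123) = −0.75 · (-0.432133) = 0.3241.

0.3241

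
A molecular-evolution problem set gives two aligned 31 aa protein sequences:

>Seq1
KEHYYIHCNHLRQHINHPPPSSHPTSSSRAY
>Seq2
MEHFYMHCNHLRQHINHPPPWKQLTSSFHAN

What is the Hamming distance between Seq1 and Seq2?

The sequences differ at positions 1 (K/M), 4 (Y/F), 6 (I/M), 21 (S/W), 22 (S/K), 23 (H/Q), 24 (P/L), 28 (S/F), 29 (R/H), 31 (Y/N).
That gives 10 mismatches out of 31 aligned sites, so the Hamming distance is 10.

10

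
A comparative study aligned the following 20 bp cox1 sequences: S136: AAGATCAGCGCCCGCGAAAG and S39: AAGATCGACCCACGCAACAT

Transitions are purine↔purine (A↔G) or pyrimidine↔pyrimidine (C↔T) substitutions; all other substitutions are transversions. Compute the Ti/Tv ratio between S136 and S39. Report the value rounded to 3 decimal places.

0.750

Differing sites — 7:A/G (Ti); 8:G/A (Ti); 10:G/C (Tv); 12:C/A (Tv); 16:G/A (Ti); 18:A/C (Tv); 20:G/T (Tv).
Of the 7 differences, 3 transitions and 4 transversions, so Ti/Tv = 3/4 = 0.750.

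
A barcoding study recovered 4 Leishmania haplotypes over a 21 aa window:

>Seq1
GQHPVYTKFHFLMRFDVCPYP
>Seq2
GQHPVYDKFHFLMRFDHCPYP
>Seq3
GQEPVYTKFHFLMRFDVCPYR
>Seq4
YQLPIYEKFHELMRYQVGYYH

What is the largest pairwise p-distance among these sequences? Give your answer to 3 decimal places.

0.524

Pairwise Hamming distances:
  Seq1 vs Seq2: 2
  Seq1 vs Seq3: 2
  Seq1 vs Seq4: 10
  Seq2 vs Seq3: 4
  Seq2 vs Seq4: 11
  Seq3 vs Seq4: 10
The largest is 11 mismatches, between Seq2 and Seq4; p = 11/21 = 0.524.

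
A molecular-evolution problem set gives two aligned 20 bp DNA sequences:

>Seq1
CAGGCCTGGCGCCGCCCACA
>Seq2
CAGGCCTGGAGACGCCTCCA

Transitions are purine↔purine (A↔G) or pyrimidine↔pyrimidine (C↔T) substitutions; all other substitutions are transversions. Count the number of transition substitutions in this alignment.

1

Differing sites — 10:C/A (Tv); 12:C/A (Tv); 17:C/T (Ti); 18:A/C (Tv).
Of the 4 differences, 1 transition and 3 transversions, so the answer is 1.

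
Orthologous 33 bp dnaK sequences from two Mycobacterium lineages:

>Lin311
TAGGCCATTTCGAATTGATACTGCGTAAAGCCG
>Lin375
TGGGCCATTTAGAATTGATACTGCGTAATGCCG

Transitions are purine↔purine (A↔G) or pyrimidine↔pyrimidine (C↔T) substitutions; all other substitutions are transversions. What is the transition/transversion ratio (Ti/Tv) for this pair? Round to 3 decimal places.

Mismatches occur at site 2 (A/G, transition), site 11 (C/A, transversion), site 29 (A/T, transversion).
Of the 3 differences, 1 transition and 2 transversions, so Ti/Tv = 1/2 = 0.500.

0.500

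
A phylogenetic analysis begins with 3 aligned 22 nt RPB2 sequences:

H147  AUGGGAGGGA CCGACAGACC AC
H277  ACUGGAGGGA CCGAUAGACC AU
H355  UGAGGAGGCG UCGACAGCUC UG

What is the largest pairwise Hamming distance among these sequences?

11

Pairwise Hamming distances:
  H147 vs H277: 4
  H147 vs H355: 10
  H277 vs H355: 11
The largest is 11, between H277 and H355.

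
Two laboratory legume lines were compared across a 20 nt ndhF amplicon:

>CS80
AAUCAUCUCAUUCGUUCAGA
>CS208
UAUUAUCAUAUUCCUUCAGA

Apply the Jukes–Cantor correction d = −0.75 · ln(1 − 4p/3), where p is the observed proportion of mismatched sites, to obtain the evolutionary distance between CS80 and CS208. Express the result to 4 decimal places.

0.3041

Differing sites — 1:A/U; 4:C/U; 8:U/A; 9:C/U; 14:G/C.
p = 5/20 = 0.250000.
d = −0.75 · ln(1 − (4/3)·0.250000) = −0.75 · ln(0.666667) = −0.75 · (-0.405465) = 0.3041.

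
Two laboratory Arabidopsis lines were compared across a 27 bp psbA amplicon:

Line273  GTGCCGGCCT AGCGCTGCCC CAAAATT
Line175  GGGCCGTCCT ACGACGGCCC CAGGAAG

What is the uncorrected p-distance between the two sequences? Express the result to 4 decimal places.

0.3704

Mismatches occur at site 2 (T→G), site 7 (G→T), site 12 (G→C), site 13 (C→G), site 14 (G→A), site 16 (T→G), site 23 (A→G), site 24 (A→G), site 26 (T→A), site 27 (T→G).
There are 10 differences over 27 sites, so p = 10/27 = 0.3704.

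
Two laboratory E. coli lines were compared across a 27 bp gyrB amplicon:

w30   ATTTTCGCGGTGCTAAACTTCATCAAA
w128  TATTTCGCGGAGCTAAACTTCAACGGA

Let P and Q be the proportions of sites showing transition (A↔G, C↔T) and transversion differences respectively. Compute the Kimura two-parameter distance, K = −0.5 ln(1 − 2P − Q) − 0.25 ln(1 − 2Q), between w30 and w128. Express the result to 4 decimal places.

0.2635

Mismatches occur at site 1 (A↔T, transversion), site 2 (T↔A, transversion), site 11 (T↔A, transversion), site 23 (T↔A, transversion), site 25 (A↔G, transition), site 26 (A↔G, transition).
Of the 6 differences, 2 transitions and 4 transversions over 27 sites: P = 2/27 = 0.074074, Q = 4/27 = 0.148148.
d = −0.5·ln(0.703704) − 0.25·ln(0.703704) = −0.5·(-0.351397) − 0.25·(-0.351397) = 0.2635.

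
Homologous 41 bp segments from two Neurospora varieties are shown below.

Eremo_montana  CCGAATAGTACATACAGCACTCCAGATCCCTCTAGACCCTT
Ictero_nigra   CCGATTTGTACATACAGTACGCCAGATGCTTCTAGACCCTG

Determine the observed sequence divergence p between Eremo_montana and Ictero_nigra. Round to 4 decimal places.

The sequences differ at positions 5 (A/T), 7 (A/T), 18 (C/T), 21 (T/G), 28 (C/G), 30 (C/T), 41 (T/G).
There are 7 differences over 41 sites, so p = 7/41 = 0.1707.

0.1707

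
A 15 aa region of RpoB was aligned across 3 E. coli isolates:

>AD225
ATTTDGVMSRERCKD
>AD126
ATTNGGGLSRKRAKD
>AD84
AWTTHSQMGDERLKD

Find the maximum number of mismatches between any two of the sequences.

Pairwise Hamming distances:
  AD225 vs AD126: 6
  AD225 vs AD84: 7
  AD126 vs AD84: 10
The largest is 10, between AD126 and AD84.

10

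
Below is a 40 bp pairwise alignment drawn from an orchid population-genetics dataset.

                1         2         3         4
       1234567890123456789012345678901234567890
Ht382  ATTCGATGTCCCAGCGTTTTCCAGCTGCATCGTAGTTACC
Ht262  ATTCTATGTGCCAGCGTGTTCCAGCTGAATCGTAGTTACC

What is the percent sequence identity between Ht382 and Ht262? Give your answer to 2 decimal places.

90.00%

The sequences differ at positions 5 (G/T), 10 (C/G), 18 (T/G), 28 (C/A).
36 of the 40 sites match, so the percent identity is 36/40 × 100 = 90.00%.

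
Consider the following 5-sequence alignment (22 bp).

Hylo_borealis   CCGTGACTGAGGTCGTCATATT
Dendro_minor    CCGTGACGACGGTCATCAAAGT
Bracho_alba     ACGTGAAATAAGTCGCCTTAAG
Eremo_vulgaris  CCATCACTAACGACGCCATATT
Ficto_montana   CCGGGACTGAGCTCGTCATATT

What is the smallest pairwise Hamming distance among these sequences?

Pairwise Hamming distances:
  Hylo_borealis vs Dendro_minor: 6
  Hylo_borealis vs Bracho_alba: 9
  Hylo_borealis vs Eremo_vulgaris: 6
  Hylo_borealis vs Ficto_montana: 2
  Dendro_minor vs Bracho_alba: 12
  Dendro_minor vs Eremo_vulgaris: 10
  Dendro_minor vs Ficto_montana: 8
  Bracho_alba vs Eremo_vulgaris: 11
  Bracho_alba vs Ficto_montana: 11
  Eremo_vulgaris vs Ficto_montana: 8
The smallest is 2, between Hylo_borealis and Ficto_montana.

2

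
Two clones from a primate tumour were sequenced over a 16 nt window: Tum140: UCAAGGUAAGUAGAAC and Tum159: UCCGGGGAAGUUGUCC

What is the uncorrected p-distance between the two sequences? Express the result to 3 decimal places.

The sequences differ at positions 3 (A/C), 4 (A/G), 7 (U/G), 12 (A/U), 14 (A/U), 15 (A/C).
There are 6 differences over 16 sites, so p = 6/16 = 0.375.

0.375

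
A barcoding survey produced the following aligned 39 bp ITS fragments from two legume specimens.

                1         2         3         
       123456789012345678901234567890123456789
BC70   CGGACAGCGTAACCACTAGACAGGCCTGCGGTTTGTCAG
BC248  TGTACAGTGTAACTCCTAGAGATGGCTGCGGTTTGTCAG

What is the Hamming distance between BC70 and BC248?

8

Mismatches occur at site 1 (C/T), site 3 (G/T), site 8 (C/T), site 14 (C/T), site 15 (A/C), site 21 (C/G), site 23 (G/T), site 25 (C/G).
That gives 8 mismatches out of 39 aligned sites, so the Hamming distance is 8.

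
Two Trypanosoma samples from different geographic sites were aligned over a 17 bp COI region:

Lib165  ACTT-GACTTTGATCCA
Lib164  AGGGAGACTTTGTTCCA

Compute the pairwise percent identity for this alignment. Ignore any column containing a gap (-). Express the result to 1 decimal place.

75.0%

Excluding the 1 gap column leaves 16 comparable sites.
The sequences differ at positions 2 (C/G), 3 (T/G), 4 (T/G), 13 (A/T).
12 of the 16 comparable sites match, so the percent identity is 12/16 × 100 = 75.0%.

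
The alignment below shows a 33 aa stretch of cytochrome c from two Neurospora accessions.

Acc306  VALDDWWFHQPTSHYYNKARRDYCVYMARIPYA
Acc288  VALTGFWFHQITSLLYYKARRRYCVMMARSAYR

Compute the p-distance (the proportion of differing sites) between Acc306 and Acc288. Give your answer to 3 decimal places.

The sequences differ at positions 4 (D/T), 5 (D/G), 6 (W/F), 11 (P/I), 14 (H/L), 15 (Y/L), 17 (N/Y), 22 (D/R), 26 (Y/M), 30 (I/S), 31 (P/A), 33 (A/R).
There are 12 differences over 33 sites, so p = 12/33 = 0.364.

0.364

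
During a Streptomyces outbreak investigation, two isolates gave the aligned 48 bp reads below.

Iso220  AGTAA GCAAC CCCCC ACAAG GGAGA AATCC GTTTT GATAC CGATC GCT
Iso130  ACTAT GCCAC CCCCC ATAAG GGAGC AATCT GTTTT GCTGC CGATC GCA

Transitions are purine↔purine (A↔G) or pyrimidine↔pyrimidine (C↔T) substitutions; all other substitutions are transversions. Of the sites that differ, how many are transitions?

Mismatches occur at site 2 (G↔C, transversion), site 5 (A↔T, transversion), site 8 (A↔C, transversion), site 17 (C↔T, transition), site 25 (A↔C, transversion), site 30 (C↔T, transition), site 37 (A↔C, transversion), site 39 (A↔G, transition), site 48 (T↔A, transversion).
Of the 9 differences, 3 transitions and 6 transversions, so the answer is 3.

3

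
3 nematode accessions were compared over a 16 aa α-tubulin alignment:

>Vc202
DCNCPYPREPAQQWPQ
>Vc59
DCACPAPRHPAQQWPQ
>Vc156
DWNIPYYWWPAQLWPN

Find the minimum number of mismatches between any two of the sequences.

Pairwise Hamming distances:
  Vc202 vs Vc59: 3
  Vc202 vs Vc156: 7
  Vc59 vs Vc156: 9
The smallest is 3, between Vc202 and Vc59.

3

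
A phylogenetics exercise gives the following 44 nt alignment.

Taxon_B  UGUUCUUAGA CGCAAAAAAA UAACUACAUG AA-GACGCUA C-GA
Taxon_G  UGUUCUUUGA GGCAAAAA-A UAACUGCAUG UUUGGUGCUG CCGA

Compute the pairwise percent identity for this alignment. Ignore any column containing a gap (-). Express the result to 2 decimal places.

80.49%

Excluding the 3 gap columns leaves 41 comparable sites.
Mismatches occur at site 8 (A→U), site 11 (C→G), site 26 (A→G), site 31 (A→U), site 32 (A→U), site 35 (A→G), site 36 (C→U), site 40 (A→G).
33 of the 41 comparable sites match, so the percent identity is 33/41 × 100 = 80.49%.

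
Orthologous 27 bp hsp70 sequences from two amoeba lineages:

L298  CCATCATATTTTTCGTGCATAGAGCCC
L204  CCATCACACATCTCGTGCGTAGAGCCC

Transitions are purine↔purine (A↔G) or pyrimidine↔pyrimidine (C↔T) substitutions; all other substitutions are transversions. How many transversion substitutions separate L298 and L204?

1

Mismatches occur at site 7 (T↔C, transition), site 9 (T↔C, transition), site 10 (T↔A, transversion), site 12 (T↔C, transition), site 19 (A↔G, transition).
Of the 5 differences, 4 transitions and 1 transversion, so the answer is 1.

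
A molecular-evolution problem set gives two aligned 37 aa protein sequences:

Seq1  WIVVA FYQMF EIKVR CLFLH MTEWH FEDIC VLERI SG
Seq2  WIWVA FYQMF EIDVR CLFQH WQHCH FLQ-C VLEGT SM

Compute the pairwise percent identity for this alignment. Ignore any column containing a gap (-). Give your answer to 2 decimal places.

Excluding the 1 gap column leaves 36 comparable sites.
The sequences differ at positions 3 (V/W), 13 (K/D), 19 (L/Q), 21 (M/W), 22 (T/Q), 23 (E/H), 24 (W/C), 27 (E/L), 28 (D/Q), 34 (R/G), 35 (I/T), 37 (G/M).
24 of the 36 comparable sites match, so the percent identity is 24/36 × 100 = 66.67%.

66.67%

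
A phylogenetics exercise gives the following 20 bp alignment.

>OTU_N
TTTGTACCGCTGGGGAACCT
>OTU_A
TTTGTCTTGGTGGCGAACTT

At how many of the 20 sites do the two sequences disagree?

6

Mismatches occur at site 6 (A/C), site 7 (C/T), site 8 (C/T), site 10 (C/G), site 14 (G/C), site 19 (C/T).
That gives 6 mismatches out of 20 aligned sites, so the Hamming distance is 6.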